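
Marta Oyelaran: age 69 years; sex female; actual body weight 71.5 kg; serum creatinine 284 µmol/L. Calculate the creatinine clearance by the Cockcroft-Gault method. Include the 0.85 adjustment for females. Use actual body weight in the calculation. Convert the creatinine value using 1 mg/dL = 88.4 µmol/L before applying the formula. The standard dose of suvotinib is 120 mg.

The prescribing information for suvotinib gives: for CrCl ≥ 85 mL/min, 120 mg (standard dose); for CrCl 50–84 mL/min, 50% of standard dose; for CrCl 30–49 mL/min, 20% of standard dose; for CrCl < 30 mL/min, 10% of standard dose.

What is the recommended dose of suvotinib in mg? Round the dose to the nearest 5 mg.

SCr = 284 / 88.4 = 3.213 mg/dL
CrCl = (140 − 69) × 71.5 / (72 × 3.213) × 0.85 = 5076.5 / 231.34 × 0.85 ≈ 18.7 mL/min
CrCl ≈ 19 mL/min → bracket < 30 mL/min.
10% of 120 mg = 12 mg → 10 mg

10 mg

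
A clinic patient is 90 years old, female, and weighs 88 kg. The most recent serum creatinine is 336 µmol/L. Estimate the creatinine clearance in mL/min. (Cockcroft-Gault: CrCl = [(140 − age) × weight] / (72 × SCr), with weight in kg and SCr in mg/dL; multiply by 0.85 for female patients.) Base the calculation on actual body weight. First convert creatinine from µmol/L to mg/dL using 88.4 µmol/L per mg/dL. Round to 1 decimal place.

13.7 mL/min

SCr = 336 / 88.4 = 3.801 mg/dL
CrCl = (140 − 90) × 88 / (72 × 3.801) × 0.85 = 4400.0 / 273.67 × 0.85 ≈ 13.7 mL/min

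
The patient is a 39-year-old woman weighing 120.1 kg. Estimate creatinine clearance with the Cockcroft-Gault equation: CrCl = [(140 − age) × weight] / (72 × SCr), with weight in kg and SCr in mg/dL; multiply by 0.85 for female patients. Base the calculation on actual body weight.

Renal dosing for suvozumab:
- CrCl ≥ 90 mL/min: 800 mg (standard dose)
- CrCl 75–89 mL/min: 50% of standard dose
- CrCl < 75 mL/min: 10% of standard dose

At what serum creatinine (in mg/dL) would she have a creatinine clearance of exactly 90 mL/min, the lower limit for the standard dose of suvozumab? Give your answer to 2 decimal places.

Standard dose requires CrCl ≥ 90 mL/min.
Set (140 − 39) × 120.1 × 0.85 / (72 × SCr) = 90
SCr = (140 − 39) × 120.1 × 0.85 / (72 × 90) = 1.591 mg/dL

1.59 mg/dL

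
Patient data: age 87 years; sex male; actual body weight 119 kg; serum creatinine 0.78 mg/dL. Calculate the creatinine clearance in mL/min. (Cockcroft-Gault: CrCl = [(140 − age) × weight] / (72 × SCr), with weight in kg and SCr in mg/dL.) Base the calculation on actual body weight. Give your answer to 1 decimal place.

CrCl = (140 − 87) × 119 / (72 × 0.78) = 6307.0 / 56.16 ≈ 112.3 mL/min

112.3 mL/min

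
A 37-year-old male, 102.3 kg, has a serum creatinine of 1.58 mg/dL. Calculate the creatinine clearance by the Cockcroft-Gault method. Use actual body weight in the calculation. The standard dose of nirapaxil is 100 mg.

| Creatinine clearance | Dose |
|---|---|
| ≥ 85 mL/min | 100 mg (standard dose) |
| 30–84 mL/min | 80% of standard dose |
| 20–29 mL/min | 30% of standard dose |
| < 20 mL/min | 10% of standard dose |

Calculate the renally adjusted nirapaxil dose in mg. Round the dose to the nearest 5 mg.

100 mg

CrCl = (140 − 37) × 102.3 / (72 × 1.58) = 10536.9 / 113.76 ≈ 92.6 mL/min
CrCl ≈ 93 mL/min → bracket ≥ 85 mL/min.
100% of 100 mg = 100 mg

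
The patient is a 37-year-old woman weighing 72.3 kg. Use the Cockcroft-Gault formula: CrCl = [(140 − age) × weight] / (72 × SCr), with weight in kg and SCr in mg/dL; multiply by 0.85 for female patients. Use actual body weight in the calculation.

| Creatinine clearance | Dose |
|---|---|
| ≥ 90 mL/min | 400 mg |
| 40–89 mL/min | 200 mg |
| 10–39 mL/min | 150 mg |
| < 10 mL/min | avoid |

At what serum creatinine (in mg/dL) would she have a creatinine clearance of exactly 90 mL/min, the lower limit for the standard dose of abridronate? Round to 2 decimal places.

0.98 mg/dL

Standard dose requires CrCl ≥ 90 mL/min.
Set (140 − 37) × 72.3 × 0.85 / (72 × SCr) = 90
SCr = (140 − 37) × 72.3 × 0.85 / (72 × 90) = 0.977 mg/dL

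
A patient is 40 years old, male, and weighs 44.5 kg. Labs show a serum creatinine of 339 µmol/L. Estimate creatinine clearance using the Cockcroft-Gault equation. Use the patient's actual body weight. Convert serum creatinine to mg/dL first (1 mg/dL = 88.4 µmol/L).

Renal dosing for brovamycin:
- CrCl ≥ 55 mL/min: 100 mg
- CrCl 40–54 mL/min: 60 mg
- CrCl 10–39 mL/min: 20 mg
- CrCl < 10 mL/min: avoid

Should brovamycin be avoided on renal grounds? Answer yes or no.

SCr = 339 / 88.4 = 3.835 mg/dL
CrCl = (140 − 40) × 44.5 / (72 × 3.835) = 4450.0 / 276.12 ≈ 16.1 mL/min
CrCl ≈ 16 mL/min, which is ≥ 10 mL/min.

no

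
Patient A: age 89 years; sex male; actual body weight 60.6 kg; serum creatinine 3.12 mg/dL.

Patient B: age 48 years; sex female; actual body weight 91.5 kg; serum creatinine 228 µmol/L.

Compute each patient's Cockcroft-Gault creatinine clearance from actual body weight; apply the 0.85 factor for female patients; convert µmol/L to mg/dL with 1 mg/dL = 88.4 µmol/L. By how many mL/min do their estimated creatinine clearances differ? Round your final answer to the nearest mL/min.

Patient A: CrCl = (140 − 89) × 60.6 / (72 × 3.12) = 3090.6 / 224.64 ≈ 13.8 mL/min
Patient B: SCr = 228 / 88.4 = 2.579 mg/dL
Patient B: CrCl = (140 − 48) × 91.5 / (72 × 2.579) × 0.85 = 8418.0 / 185.69 × 0.85 ≈ 38.5 mL/min
|13.8 − 38.5| = 24.7 mL/min

25 mL/min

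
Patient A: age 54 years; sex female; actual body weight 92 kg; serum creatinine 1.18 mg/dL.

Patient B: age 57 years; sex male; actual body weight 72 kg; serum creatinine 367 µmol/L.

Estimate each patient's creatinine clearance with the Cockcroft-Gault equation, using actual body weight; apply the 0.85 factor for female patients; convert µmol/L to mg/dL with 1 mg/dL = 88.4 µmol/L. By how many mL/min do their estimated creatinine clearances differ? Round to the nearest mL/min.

59 mL/min

Patient A: CrCl = (140 − 54) × 92 / (72 × 1.18) × 0.85 = 7912.0 / 84.96 × 0.85 ≈ 79.2 mL/min
Patient B: SCr = 367 / 88.4 = 4.152 mg/dL
Patient B: CrCl = (140 − 57) × 72 / (72 × 4.152) = 5976.0 / 298.94 ≈ 20.0 mL/min
|79.2 − 20.0| = 59.2 mL/min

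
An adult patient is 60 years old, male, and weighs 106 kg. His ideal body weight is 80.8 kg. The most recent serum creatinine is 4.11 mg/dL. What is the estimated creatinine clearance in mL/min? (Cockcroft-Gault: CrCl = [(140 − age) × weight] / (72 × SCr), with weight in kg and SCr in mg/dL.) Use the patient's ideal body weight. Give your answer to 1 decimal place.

CrCl = (140 − 60) × 80.8 / (72 × 4.11) = 6464.0 / 295.92 ≈ 21.8 mL/min

21.8 mL/min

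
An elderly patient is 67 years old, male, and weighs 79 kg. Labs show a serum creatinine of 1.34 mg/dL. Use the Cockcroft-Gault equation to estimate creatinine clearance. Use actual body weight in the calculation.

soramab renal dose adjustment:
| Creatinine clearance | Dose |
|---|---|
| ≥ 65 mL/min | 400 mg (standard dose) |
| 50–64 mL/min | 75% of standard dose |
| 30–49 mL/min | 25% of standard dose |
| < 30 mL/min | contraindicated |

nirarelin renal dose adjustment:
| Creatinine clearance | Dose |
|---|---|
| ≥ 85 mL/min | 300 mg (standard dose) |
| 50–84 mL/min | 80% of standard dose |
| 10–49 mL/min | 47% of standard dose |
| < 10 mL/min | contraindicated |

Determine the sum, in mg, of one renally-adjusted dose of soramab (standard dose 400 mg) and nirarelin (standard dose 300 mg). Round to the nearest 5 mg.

540 mg

CrCl = (140 − 67) × 79 / (72 × 1.34) = 5767.0 / 96.48 ≈ 59.8 mL/min
CrCl ≈ 60 mL/min.
soramab: 50–64 mL/min → 75% of 400 mg = 300 mg.
nirarelin: 50–84 mL/min → 80% of 300 mg = 240 mg.
Total = 300 + 240 = 540 mg.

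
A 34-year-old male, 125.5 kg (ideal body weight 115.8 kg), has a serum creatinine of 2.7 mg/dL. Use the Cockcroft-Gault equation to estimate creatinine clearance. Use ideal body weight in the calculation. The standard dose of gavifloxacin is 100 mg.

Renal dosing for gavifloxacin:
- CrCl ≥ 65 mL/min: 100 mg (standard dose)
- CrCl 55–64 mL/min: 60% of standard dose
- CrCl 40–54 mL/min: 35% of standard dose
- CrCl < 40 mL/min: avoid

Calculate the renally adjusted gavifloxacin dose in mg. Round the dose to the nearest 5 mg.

CrCl = (140 − 34) × 115.8 / (72 × 2.7) = 12274.8 / 194.40 ≈ 63.1 mL/min
CrCl ≈ 63 mL/min → bracket 55–64 mL/min.
60% of 100 mg = 60 mg

60 mg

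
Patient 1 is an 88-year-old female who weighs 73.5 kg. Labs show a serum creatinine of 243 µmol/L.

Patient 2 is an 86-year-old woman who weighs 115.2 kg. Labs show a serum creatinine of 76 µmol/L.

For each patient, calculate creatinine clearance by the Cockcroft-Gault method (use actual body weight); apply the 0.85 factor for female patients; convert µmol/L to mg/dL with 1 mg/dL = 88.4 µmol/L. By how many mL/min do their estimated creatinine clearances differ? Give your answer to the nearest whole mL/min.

69 mL/min

Patient 1: SCr = 243 / 88.4 = 2.749 mg/dL
Patient 1: CrCl = (140 − 88) × 73.5 / (72 × 2.749) × 0.85 = 3822.0 / 197.93 × 0.85 ≈ 16.4 mL/min
Patient 2: SCr = 76 / 88.4 = 0.86 mg/dL
Patient 2: CrCl = (140 − 86) × 115.2 / (72 × 0.86) × 0.85 = 6220.8 / 61.92 × 0.85 ≈ 85.4 mL/min
|16.4 − 85.4| = 69.0 mL/min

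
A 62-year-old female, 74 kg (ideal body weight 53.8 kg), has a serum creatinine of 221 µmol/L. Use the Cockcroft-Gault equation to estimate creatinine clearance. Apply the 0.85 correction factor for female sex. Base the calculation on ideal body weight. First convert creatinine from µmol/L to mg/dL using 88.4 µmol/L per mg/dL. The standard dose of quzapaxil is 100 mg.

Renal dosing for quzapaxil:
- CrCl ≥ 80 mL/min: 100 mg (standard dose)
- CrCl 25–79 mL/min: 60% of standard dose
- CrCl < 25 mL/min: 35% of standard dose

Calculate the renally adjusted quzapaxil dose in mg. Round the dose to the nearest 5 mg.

35 mg

SCr = 221 / 88.4 = 2.5 mg/dL
CrCl = (140 − 62) × 53.8 / (72 × 2.5) × 0.85 = 4196.4 / 180.00 × 0.85 ≈ 19.8 mL/min
CrCl ≈ 20 mL/min → bracket < 25 mL/min.
35% of 100 mg = 35 mg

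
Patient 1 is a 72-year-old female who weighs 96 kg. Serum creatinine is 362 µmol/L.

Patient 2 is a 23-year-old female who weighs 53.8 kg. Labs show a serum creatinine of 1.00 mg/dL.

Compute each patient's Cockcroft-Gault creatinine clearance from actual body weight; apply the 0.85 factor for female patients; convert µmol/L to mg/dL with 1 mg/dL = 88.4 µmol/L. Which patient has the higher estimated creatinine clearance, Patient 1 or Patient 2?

Patient 1: SCr = 362 / 88.4 = 4.095 mg/dL
Patient 1: CrCl = (140 − 72) × 96 / (72 × 4.095) × 0.85 = 6528.0 / 294.84 × 0.85 ≈ 18.8 mL/min
Patient 2: CrCl = (140 − 23) × 53.8 / (72 × 1) × 0.85 = 6294.6 / 72.00 × 0.85 ≈ 74.3 mL/min
18.8 vs 74.3 mL/min → Patient 2 is higher.

Patient 2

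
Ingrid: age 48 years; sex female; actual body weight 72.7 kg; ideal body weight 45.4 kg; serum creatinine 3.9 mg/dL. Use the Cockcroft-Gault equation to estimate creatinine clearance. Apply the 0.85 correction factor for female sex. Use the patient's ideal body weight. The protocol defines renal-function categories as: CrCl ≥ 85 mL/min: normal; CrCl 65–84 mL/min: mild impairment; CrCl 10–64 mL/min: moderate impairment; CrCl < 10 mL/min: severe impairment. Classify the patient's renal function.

moderate impairment

CrCl = (140 − 48) × 45.4 / (72 × 3.9) × 0.85 = 4176.8 / 280.80 × 0.85 ≈ 12.6 mL/min
13 mL/min falls in the 'moderate impairment' range.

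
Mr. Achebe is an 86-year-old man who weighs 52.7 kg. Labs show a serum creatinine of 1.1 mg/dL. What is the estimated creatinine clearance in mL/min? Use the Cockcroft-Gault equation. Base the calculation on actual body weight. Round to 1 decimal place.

CrCl = (140 − 86) × 52.7 / (72 × 1.1) = 2845.8 / 79.20 ≈ 35.9 mL/min

35.9 mL/min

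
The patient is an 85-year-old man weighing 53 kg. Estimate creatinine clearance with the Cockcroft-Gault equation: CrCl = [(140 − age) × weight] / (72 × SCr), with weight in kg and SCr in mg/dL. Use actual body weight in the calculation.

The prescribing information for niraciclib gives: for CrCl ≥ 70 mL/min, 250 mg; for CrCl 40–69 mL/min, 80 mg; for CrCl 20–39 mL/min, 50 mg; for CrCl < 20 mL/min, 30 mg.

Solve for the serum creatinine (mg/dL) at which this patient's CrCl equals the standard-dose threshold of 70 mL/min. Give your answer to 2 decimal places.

Standard dose requires CrCl ≥ 70 mL/min.
Set (140 − 85) × 53 / (72 × SCr) = 70
SCr = (140 − 85) × 53 / (72 × 70) = 0.578 mg/dL

0.58 mg/dL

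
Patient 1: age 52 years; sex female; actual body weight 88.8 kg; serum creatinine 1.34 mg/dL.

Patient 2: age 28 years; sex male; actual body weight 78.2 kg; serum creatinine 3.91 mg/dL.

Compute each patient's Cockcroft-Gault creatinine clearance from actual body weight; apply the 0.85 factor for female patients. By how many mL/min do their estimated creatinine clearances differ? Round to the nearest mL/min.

38 mL/min

Patient 1: CrCl = (140 − 52) × 88.8 / (72 × 1.34) × 0.85 = 7814.4 / 96.48 × 0.85 ≈ 68.8 mL/min
Patient 2: CrCl = (140 − 28) × 78.2 / (72 × 3.91) = 8758.4 / 281.52 ≈ 31.1 mL/min
|68.8 − 31.1| = 37.7 mL/min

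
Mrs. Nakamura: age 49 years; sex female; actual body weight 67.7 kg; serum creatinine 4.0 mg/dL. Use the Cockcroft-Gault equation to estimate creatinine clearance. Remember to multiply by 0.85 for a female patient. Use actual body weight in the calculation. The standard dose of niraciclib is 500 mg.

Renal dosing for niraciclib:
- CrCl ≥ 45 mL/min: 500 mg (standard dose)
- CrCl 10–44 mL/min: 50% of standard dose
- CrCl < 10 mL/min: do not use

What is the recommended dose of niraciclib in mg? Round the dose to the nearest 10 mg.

250 mg

CrCl = (140 − 49) × 67.7 / (72 × 4) × 0.85 = 6160.7 / 288.00 × 0.85 ≈ 18.2 mL/min
CrCl ≈ 18 mL/min → bracket 10–44 mL/min.
50% of 500 mg = 250 mg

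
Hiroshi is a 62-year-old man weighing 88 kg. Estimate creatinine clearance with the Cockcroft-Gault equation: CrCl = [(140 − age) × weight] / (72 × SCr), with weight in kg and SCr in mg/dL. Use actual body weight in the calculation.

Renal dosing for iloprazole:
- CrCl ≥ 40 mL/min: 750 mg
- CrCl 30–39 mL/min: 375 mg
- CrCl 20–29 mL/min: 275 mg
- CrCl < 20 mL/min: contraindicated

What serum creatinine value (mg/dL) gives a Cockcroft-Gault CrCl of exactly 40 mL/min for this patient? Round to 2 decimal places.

Standard dose requires CrCl ≥ 40 mL/min.
Set (140 − 62) × 88 / (72 × SCr) = 40
SCr = (140 − 62) × 88 / (72 × 40) = 2.383 mg/dL

2.38 mg/dL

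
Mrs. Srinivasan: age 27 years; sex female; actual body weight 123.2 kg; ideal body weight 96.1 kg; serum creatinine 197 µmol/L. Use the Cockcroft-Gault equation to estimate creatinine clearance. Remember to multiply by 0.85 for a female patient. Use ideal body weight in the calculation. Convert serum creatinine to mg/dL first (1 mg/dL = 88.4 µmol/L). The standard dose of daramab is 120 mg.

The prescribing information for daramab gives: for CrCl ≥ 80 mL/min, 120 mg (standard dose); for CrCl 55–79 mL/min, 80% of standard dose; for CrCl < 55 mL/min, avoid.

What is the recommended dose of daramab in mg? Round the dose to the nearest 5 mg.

SCr = 197 / 88.4 = 2.229 mg/dL
CrCl = (140 − 27) × 96.1 / (72 × 2.229) × 0.85 = 10859.3 / 160.49 × 0.85 ≈ 57.5 mL/min
CrCl ≈ 58 mL/min → bracket 55–79 mL/min.
80% of 120 mg = 96 mg → 95 mg

95 mg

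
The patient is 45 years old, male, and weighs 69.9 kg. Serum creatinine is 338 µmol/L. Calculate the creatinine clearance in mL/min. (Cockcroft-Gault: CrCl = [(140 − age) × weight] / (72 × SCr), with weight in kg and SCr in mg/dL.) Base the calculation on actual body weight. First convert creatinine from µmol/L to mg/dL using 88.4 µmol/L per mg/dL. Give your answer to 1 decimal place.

24.1 mL/min

SCr = 338 / 88.4 = 3.824 mg/dL
CrCl = (140 − 45) × 69.9 / (72 × 3.824) = 6640.5 / 275.33 ≈ 24.1 mL/min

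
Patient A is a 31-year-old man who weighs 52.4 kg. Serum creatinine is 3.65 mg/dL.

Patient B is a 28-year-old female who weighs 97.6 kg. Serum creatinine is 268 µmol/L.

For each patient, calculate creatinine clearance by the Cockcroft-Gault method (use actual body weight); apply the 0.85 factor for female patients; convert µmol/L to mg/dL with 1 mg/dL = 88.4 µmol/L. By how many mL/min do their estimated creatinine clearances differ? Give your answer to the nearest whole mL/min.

21 mL/min

Patient A: CrCl = (140 − 31) × 52.4 / (72 × 3.65) = 5711.6 / 262.80 ≈ 21.7 mL/min
Patient B: SCr = 268 / 88.4 = 3.032 mg/dL
Patient B: CrCl = (140 − 28) × 97.6 / (72 × 3.032) × 0.85 = 10931.2 / 218.30 × 0.85 ≈ 42.6 mL/min
|21.7 − 42.6| = 20.9 mL/min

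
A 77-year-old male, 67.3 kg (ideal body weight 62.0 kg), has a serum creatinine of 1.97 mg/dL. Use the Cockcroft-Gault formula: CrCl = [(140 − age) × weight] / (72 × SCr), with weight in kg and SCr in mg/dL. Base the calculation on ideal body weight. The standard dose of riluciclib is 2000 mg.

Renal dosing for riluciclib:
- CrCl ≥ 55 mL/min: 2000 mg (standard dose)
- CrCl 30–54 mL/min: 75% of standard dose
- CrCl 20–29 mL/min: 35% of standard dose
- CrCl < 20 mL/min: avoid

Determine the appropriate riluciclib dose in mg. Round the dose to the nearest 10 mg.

CrCl = (140 − 77) × 62 / (72 × 1.97) = 3906.0 / 141.84 ≈ 27.5 mL/min
CrCl ≈ 28 mL/min → bracket 20–29 mL/min.
35% of 2000 mg = 700 mg

700 mg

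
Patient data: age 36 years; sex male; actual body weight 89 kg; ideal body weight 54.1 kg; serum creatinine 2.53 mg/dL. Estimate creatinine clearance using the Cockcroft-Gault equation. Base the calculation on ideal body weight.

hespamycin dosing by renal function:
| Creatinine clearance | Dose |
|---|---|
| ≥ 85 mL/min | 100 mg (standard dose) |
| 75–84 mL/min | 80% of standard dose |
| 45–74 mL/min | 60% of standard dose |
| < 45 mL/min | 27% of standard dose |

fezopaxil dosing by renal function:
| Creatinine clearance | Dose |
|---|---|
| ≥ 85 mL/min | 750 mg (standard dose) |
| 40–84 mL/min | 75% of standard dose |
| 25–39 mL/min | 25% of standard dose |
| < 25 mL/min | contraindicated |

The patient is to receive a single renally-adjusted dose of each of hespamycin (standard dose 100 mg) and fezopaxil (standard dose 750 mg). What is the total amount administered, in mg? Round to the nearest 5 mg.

CrCl = (140 − 36) × 54.1 / (72 × 2.53) = 5626.4 / 182.16 ≈ 30.9 mL/min
CrCl ≈ 31 mL/min.
hespamycin: < 45 mL/min → 27% of 100 mg = 27 mg.
fezopaxil: 25–39 mL/min → 25% of 750 mg = 187.5 mg.
Total = 27 + 187.5 = 214.5 mg.

215 mg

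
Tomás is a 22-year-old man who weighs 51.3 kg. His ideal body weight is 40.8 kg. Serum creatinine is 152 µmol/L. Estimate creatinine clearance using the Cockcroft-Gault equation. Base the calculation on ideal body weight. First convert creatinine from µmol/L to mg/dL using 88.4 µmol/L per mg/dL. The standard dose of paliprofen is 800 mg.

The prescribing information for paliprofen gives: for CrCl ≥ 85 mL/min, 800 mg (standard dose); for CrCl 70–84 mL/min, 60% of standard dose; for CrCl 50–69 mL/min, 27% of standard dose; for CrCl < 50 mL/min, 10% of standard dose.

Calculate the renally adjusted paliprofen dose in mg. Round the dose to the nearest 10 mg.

SCr = 152 / 88.4 = 1.719 mg/dL
CrCl = (140 − 22) × 40.8 / (72 × 1.719) = 4814.4 / 123.77 ≈ 38.9 mL/min
CrCl ≈ 39 mL/min → bracket < 50 mL/min.
10% of 800 mg = 80 mg

80 mg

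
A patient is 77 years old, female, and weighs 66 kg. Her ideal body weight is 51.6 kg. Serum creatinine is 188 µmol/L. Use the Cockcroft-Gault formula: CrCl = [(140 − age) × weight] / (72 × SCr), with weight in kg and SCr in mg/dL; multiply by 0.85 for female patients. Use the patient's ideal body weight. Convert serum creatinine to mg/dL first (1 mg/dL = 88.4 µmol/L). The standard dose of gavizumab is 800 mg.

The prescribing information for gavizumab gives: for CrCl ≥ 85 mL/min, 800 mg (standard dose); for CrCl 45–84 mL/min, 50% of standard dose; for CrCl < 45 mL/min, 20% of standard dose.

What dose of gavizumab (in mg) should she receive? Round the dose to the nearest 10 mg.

160 mg

SCr = 188 / 88.4 = 2.127 mg/dL
CrCl = (140 − 77) × 51.6 / (72 × 2.127) × 0.85 = 3250.8 / 153.14 × 0.85 ≈ 18.0 mL/min
CrCl ≈ 18 mL/min → bracket < 45 mL/min.
20% of 800 mg = 160 mg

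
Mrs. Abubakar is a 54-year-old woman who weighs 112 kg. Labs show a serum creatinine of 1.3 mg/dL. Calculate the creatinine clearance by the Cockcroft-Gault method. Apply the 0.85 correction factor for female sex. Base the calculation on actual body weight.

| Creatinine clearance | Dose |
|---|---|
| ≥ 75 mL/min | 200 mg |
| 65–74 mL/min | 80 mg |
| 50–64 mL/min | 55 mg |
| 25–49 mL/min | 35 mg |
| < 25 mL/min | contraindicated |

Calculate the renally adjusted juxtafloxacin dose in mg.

CrCl = (140 − 54) × 112 / (72 × 1.3) × 0.85 = 9632.0 / 93.60 × 0.85 ≈ 87.5 mL/min
CrCl ≈ 87 mL/min → bracket ≥ 75 mL/min.
Dose for this bracket: 200 mg.

200 mg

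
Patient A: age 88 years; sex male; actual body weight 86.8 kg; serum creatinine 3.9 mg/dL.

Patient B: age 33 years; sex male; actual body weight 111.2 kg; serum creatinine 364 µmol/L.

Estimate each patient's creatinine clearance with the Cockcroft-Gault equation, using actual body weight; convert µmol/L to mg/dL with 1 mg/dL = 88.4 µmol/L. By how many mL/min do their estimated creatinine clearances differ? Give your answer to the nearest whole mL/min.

Patient A: CrCl = (140 − 88) × 86.8 / (72 × 3.9) = 4513.6 / 280.80 ≈ 16.1 mL/min
Patient B: SCr = 364 / 88.4 = 4.118 mg/dL
Patient B: CrCl = (140 − 33) × 111.2 / (72 × 4.118) = 11898.4 / 296.50 ≈ 40.1 mL/min
|16.1 − 40.1| = 24.0 mL/min

24 mL/min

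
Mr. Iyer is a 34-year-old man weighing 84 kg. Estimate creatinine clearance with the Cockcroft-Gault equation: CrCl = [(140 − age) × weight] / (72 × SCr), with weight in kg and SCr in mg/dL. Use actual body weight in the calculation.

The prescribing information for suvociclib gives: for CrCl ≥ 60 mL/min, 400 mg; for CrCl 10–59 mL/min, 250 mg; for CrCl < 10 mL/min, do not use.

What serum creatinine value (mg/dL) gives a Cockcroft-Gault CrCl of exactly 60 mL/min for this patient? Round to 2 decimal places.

Standard dose requires CrCl ≥ 60 mL/min.
Set (140 − 34) × 84 / (72 × SCr) = 60
SCr = (140 − 34) × 84 / (72 × 60) = 2.061 mg/dL

2.06 mg/dL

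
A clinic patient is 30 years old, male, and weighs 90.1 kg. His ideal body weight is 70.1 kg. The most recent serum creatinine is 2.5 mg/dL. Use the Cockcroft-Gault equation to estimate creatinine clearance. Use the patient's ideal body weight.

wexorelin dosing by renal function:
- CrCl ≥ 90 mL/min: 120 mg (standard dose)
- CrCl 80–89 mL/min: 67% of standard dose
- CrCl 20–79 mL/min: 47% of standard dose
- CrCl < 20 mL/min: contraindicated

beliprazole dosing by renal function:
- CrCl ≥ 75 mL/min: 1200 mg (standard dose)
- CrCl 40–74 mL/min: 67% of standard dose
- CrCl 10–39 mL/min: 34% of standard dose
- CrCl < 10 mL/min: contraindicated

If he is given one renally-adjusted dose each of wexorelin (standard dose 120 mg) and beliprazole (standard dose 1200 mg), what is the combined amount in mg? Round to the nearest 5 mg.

CrCl = (140 − 30) × 70.1 / (72 × 2.5) = 7711.0 / 180.00 ≈ 42.8 mL/min
CrCl ≈ 43 mL/min.
wexorelin: 20–79 mL/min → 47% of 120 mg = 56.4 mg.
beliprazole: 40–74 mL/min → 67% of 1200 mg = 804 mg.
Total = 56.4 + 804 = 860.4 mg.

860 mg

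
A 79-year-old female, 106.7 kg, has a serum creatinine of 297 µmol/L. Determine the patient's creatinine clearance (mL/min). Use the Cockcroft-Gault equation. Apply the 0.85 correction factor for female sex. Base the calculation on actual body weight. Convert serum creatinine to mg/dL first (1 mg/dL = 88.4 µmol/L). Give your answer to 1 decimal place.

SCr = 297 / 88.4 = 3.36 mg/dL
CrCl = (140 − 79) × 106.7 / (72 × 3.36) × 0.85 = 6508.7 / 241.92 × 0.85 ≈ 22.9 mL/min

22.9 mL/min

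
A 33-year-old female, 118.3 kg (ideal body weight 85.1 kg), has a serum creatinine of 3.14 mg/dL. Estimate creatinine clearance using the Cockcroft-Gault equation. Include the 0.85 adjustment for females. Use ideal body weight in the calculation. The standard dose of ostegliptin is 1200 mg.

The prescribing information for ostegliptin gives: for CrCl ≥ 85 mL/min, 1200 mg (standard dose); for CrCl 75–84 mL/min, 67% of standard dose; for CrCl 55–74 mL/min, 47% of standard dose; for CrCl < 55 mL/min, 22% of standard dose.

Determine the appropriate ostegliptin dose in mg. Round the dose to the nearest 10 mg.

CrCl = (140 − 33) × 85.1 / (72 × 3.14) × 0.85 = 9105.7 / 226.08 × 0.85 ≈ 34.2 mL/min
CrCl ≈ 34 mL/min → bracket < 55 mL/min.
22% of 1200 mg = 264 mg → 260 mg

260 mg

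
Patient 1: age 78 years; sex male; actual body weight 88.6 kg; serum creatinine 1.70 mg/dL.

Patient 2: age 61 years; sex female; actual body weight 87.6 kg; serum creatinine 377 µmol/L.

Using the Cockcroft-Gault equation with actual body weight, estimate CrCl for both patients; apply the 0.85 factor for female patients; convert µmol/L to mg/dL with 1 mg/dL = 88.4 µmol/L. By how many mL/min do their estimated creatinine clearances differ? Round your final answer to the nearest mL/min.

26 mL/min

Patient 1: CrCl = (140 − 78) × 88.6 / (72 × 1.7) = 5493.2 / 122.40 ≈ 44.9 mL/min
Patient 2: SCr = 377 / 88.4 = 4.265 mg/dL
Patient 2: CrCl = (140 − 61) × 87.6 / (72 × 4.265) × 0.85 = 6920.4 / 307.08 × 0.85 ≈ 19.2 mL/min
|44.9 − 19.2| = 25.7 mL/min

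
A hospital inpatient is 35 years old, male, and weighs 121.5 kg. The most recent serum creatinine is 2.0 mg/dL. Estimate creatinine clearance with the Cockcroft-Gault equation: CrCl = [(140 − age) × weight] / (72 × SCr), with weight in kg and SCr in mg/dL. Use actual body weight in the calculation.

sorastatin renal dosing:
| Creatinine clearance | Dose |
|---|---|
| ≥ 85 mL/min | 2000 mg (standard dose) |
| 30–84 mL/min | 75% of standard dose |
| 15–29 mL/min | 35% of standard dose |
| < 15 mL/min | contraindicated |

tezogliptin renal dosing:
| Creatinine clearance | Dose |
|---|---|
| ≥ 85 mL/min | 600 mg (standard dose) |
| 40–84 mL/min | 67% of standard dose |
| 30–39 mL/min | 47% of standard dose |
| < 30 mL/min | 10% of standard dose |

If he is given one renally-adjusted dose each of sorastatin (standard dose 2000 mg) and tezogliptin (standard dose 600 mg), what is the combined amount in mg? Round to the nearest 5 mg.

CrCl = (140 − 35) × 121.5 / (72 × 2) = 12757.5 / 144.00 ≈ 88.6 mL/min
CrCl ≈ 89 mL/min.
sorastatin: ≥ 85 mL/min → 100% of 2000 mg = 2000 mg.
tezogliptin: ≥ 85 mL/min → 100% of 600 mg = 600 mg.
Total = 2000 + 600 = 2600 mg.

2600 mg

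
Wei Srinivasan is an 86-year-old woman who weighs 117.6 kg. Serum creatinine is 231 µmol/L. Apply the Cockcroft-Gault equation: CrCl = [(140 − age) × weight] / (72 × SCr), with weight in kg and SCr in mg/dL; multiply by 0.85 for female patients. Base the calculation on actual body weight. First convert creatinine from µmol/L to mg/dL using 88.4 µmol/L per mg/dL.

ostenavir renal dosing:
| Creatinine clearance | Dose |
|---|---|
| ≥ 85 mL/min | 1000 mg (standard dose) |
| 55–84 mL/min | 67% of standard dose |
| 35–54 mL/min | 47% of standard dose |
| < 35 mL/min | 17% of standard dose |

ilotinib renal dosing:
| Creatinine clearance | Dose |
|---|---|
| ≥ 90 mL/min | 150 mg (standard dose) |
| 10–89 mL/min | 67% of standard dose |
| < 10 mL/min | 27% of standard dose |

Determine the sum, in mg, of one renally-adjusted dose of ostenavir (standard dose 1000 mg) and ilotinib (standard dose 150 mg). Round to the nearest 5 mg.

SCr = 231 / 88.4 = 2.613 mg/dL
CrCl = (140 − 86) × 117.6 / (72 × 2.613) × 0.85 = 6350.4 / 188.14 × 0.85 ≈ 28.7 mL/min
CrCl ≈ 29 mL/min.
ostenavir: < 35 mL/min → 17% of 1000 mg = 170 mg.
ilotinib: 10–89 mL/min → 67% of 150 mg = 100.5 mg.
Total = 170 + 100.5 = 270.5 mg.

270 mg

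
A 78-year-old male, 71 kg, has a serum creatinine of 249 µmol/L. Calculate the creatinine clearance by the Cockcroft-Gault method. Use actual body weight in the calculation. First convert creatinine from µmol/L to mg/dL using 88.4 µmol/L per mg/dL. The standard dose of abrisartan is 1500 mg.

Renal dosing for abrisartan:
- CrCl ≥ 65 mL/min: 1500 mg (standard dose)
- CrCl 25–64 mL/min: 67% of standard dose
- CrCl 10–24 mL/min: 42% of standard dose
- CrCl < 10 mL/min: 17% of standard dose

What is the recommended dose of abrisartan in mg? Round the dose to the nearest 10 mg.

630 mg

SCr = 249 / 88.4 = 2.817 mg/dL
CrCl = (140 − 78) × 71 / (72 × 2.817) = 4402.0 / 202.82 ≈ 21.7 mL/min
CrCl ≈ 22 mL/min → bracket 10–24 mL/min.
42% of 1500 mg = 630 mg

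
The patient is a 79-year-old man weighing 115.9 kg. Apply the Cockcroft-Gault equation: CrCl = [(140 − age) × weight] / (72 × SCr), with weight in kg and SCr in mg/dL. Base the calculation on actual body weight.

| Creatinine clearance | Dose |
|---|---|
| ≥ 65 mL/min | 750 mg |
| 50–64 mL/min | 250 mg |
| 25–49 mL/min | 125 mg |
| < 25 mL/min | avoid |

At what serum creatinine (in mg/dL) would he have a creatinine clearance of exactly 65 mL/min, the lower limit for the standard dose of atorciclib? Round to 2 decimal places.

1.51 mg/dL

Standard dose requires CrCl ≥ 65 mL/min.
Set (140 − 79) × 115.9 / (72 × SCr) = 65
SCr = (140 − 79) × 115.9 / (72 × 65) = 1.511 mg/dL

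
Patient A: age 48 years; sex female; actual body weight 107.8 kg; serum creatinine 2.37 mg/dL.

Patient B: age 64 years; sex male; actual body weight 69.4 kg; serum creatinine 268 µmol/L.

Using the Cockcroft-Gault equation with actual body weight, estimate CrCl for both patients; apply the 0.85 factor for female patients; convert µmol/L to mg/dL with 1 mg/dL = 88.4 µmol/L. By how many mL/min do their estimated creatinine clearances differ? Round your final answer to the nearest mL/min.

25 mL/min

Patient A: CrCl = (140 − 48) × 107.8 / (72 × 2.37) × 0.85 = 9917.6 / 170.64 × 0.85 ≈ 49.4 mL/min
Patient B: SCr = 268 / 88.4 = 3.032 mg/dL
Patient B: CrCl = (140 − 64) × 69.4 / (72 × 3.032) = 5274.4 / 218.30 ≈ 24.2 mL/min
|49.4 − 24.2| = 25.2 mL/min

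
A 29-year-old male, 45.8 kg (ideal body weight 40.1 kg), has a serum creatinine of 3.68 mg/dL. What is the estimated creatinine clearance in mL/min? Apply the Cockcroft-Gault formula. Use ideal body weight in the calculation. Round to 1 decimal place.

CrCl = (140 − 29) × 40.1 / (72 × 3.68) = 4451.1 / 264.96 ≈ 16.8 mL/min

16.8 mL/min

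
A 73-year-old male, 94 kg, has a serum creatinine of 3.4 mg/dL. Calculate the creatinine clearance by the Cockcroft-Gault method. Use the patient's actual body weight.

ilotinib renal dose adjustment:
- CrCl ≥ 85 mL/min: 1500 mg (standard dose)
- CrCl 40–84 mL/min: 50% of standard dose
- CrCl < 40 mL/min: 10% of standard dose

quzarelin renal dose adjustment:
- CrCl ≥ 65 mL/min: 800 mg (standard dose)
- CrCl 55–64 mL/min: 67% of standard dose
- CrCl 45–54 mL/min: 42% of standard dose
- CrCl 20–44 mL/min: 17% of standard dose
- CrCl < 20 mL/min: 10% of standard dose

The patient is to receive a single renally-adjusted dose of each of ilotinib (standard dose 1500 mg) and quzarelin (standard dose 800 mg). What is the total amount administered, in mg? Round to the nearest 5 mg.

CrCl = (140 − 73) × 94 / (72 × 3.4) = 6298.0 / 244.80 ≈ 25.7 mL/min
CrCl ≈ 26 mL/min.
ilotinib: < 40 mL/min → 10% of 1500 mg = 150 mg.
quzarelin: 20–44 mL/min → 17% of 800 mg = 136 mg.
Total = 150 + 136 = 286 mg.

285 mg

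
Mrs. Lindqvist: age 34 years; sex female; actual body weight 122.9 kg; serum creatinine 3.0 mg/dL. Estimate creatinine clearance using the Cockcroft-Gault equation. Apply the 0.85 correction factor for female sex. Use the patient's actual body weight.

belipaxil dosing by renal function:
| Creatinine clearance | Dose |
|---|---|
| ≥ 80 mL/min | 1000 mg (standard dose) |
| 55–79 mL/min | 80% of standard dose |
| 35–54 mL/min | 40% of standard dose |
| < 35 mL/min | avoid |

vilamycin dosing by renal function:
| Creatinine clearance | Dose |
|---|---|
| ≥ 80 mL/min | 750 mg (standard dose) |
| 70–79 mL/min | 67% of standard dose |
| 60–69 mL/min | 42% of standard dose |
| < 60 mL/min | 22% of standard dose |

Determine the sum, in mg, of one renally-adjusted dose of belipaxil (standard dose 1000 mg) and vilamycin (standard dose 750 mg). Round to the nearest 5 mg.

CrCl = (140 − 34) × 122.9 / (72 × 3) × 0.85 = 13027.4 / 216.00 × 0.85 ≈ 51.3 mL/min
CrCl ≈ 51 mL/min.
belipaxil: 35–54 mL/min → 40% of 1000 mg = 400 mg.
vilamycin: < 60 mL/min → 22% of 750 mg = 165 mg.
Total = 400 + 165 = 565 mg.

565 mg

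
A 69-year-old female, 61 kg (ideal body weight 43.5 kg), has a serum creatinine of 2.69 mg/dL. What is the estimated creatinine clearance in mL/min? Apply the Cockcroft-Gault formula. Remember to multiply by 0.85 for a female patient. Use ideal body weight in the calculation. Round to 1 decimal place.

13.6 mL/min

CrCl = (140 − 69) × 43.5 / (72 × 2.69) × 0.85 = 3088.5 / 193.68 × 0.85 ≈ 13.6 mL/min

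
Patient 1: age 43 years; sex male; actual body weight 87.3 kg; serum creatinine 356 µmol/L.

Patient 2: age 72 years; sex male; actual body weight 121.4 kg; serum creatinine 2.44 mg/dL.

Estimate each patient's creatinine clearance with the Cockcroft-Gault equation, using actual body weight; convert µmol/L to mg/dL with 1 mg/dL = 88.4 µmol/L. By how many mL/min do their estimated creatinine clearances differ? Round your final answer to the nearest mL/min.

Patient 1: SCr = 356 / 88.4 = 4.027 mg/dL
Patient 1: CrCl = (140 − 43) × 87.3 / (72 × 4.027) = 8468.1 / 289.94 ≈ 29.2 mL/min
Patient 2: CrCl = (140 − 72) × 121.4 / (72 × 2.44) = 8255.2 / 175.68 ≈ 47.0 mL/min
|29.2 − 47.0| = 17.8 mL/min

18 mL/min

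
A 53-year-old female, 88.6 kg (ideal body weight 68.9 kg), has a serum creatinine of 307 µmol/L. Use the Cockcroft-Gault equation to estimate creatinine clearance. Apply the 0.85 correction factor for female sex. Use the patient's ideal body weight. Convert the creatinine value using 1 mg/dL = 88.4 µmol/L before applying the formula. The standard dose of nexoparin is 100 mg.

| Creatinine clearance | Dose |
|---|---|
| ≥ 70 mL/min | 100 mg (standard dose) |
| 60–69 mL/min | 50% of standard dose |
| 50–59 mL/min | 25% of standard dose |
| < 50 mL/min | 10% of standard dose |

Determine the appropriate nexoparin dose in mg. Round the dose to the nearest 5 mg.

SCr = 307 / 88.4 = 3.473 mg/dL
CrCl = (140 − 53) × 68.9 / (72 × 3.473) × 0.85 = 5994.3 / 250.06 × 0.85 ≈ 20.4 mL/min
CrCl ≈ 20 mL/min → bracket < 50 mL/min.
10% of 100 mg = 10 mg

10 mg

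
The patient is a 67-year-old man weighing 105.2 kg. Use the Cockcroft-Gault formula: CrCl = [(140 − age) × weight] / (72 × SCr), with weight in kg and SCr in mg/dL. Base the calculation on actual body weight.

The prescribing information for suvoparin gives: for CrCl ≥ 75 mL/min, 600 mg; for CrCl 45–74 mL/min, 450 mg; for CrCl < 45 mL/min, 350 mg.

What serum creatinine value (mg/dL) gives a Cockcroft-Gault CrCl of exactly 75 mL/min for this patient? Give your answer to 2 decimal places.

Standard dose requires CrCl ≥ 75 mL/min.
Set (140 − 67) × 105.2 / (72 × SCr) = 75
SCr = (140 − 67) × 105.2 / (72 × 75) = 1.422 mg/dL

1.42 mg/dL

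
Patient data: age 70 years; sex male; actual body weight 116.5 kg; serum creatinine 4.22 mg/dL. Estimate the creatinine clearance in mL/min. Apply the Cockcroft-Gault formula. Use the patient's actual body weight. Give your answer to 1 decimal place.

26.8 mL/min

CrCl = (140 − 70) × 116.5 / (72 × 4.22) = 8155.0 / 303.84 ≈ 26.8 mL/min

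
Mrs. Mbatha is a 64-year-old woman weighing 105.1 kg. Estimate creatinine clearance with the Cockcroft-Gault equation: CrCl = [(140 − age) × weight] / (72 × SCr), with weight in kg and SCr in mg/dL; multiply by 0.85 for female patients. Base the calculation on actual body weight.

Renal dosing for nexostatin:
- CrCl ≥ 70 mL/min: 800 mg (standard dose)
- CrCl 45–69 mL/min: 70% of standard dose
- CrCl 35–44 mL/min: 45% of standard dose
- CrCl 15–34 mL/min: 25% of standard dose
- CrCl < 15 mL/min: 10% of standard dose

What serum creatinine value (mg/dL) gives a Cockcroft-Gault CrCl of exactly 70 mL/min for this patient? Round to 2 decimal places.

Standard dose requires CrCl ≥ 70 mL/min.
Set (140 − 64) × 105.1 × 0.85 / (72 × SCr) = 70
SCr = (140 − 64) × 105.1 × 0.85 / (72 × 70) = 1.347 mg/dL

1.35 mg/dL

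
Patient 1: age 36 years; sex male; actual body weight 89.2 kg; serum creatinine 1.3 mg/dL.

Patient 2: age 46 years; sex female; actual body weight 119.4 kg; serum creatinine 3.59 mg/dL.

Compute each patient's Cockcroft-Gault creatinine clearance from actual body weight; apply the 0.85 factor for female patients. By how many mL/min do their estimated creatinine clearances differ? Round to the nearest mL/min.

62 mL/min

Patient 1: CrCl = (140 − 36) × 89.2 / (72 × 1.3) = 9276.8 / 93.60 ≈ 99.1 mL/min
Patient 2: CrCl = (140 − 46) × 119.4 / (72 × 3.59) × 0.85 = 11223.6 / 258.48 × 0.85 ≈ 36.9 mL/min
|99.1 − 36.9| = 62.2 mL/min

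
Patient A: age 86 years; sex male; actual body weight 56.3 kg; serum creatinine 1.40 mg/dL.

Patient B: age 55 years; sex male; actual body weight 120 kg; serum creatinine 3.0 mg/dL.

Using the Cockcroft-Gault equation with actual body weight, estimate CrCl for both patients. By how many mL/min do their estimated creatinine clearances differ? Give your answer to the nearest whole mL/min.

17 mL/min

Patient A: CrCl = (140 − 86) × 56.3 / (72 × 1.4) = 3040.2 / 100.80 ≈ 30.2 mL/min
Patient B: CrCl = (140 − 55) × 120 / (72 × 3) = 10200.0 / 216.00 ≈ 47.2 mL/min
|30.2 − 47.2| = 17.0 mL/min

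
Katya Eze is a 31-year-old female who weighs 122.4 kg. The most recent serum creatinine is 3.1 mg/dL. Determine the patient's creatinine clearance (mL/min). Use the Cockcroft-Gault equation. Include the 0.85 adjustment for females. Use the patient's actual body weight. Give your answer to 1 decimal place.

50.8 mL/min

CrCl = (140 − 31) × 122.4 / (72 × 3.1) × 0.85 = 13341.6 / 223.20 × 0.85 ≈ 50.8 mL/min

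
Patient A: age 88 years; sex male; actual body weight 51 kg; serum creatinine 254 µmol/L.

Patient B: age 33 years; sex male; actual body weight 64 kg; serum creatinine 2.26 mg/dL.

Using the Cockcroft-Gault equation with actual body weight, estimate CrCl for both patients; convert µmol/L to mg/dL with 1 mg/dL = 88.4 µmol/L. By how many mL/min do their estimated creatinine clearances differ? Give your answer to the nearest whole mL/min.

Patient A: SCr = 254 / 88.4 = 2.873 mg/dL
Patient A: CrCl = (140 − 88) × 51 / (72 × 2.873) = 2652.0 / 206.86 ≈ 12.8 mL/min
Patient B: CrCl = (140 − 33) × 64 / (72 × 2.26) = 6848.0 / 162.72 ≈ 42.1 mL/min
|12.8 − 42.1| = 29.3 mL/min

29 mL/min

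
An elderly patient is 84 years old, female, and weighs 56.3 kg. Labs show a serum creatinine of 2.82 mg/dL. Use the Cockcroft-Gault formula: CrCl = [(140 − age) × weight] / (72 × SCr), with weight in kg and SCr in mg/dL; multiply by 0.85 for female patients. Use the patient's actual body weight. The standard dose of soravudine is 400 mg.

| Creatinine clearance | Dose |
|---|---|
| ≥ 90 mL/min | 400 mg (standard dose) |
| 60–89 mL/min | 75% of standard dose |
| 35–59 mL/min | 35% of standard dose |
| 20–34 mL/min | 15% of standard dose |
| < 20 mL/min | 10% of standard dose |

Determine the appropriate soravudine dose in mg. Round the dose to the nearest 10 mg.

40 mg

CrCl = (140 − 84) × 56.3 / (72 × 2.82) × 0.85 = 3152.8 / 203.04 × 0.85 ≈ 13.2 mL/min
CrCl ≈ 13 mL/min → bracket < 20 mL/min.
10% of 400 mg = 40 mg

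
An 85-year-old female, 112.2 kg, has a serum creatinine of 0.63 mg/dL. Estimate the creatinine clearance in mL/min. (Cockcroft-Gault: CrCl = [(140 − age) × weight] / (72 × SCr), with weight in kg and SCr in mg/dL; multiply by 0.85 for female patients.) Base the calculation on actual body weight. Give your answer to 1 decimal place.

CrCl = (140 − 85) × 112.2 / (72 × 0.63) × 0.85 = 6171.0 / 45.36 × 0.85 ≈ 115.6 mL/min

115.6 mL/min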